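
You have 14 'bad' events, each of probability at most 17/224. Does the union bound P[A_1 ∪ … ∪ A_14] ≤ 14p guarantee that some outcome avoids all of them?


Union bound: P[∪_{i=1}^{14} A_i] ≤ Σ_i P[A_i] ≤ 14·p = 14·(17/224) = 17/16.
Numerically: 17/16 ≈ 1.0625.
Is 17/16 < 1? NO.
Since the bound 17/16 is ≥ 1, the union bound is uninformative here; it does NOT by itself certify existence.

14·p = 17/16 ≈ 1.0625; existence NOT certified by the union bound.


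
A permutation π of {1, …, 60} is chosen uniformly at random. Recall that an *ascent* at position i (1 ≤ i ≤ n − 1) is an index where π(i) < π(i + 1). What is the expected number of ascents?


Write X = Σ X_I over i = 1, …, 59, with X_I the indicator of one ascent.
There are 59 indicators.
For each fixed i, the pair (π(i), π(i+1)) is a uniformly random ordered pair of distinct values from {1, …, 60}; by symmetry P[π(i) < π(i+1)] = 1/2.
By linearity: E[X] = 59 · (1/2) = (60 − 1) · (1/2) = 59/2 ≈ 29.500.

E[X] = 59/2 = 29.500.


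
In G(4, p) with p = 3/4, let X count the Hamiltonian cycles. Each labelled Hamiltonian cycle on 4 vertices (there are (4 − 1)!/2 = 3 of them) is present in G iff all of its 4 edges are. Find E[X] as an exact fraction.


K_4 has (4 − 1)!/2 = 3 labelled Hamiltonian cycles.
For each such Hamiltonian cycle H, let X_H = 1 if all 4 edges of H are present in G. Then P[X_H = 1] = p^{4} = (3/4)^{4} = 81/256.
Summing the indicators: E[X] = Σ_H E[X_H] = 3 · p^{4} = 3 · 81/256 = 243/256.
Numerically: E[X] ≈ 0.949219.

E[X] = 3 · (3/4)^{4} = 243/256 ≈ 0.949219.


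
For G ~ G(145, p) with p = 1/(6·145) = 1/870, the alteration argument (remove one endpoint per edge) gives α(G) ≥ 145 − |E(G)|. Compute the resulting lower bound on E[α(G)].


E[|E(G)|] = C(145, 2)·p = 10440 · (1/870) = 12.
E[α(G)] ≥ n − E[|E(G)|] = 145 − 12 = 133.
Numerically: ≈ 133.0000.
(This is only a lower bound; the true E[α(G)] may be larger.)

E[α(G)] ≥ 133 ≈ 133.0000.


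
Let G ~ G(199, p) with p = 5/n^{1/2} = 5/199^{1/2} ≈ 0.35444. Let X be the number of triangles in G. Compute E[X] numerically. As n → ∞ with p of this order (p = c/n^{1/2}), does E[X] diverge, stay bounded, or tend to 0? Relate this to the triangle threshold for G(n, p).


Number of potential triangles: C(199, 3) = 1293699.
Each occurs with probability p³ ≈ (0.35444)³ ≈ 4.4527714e-02.
By linearity: E[X] = C(199, 3)·p³ ≈ 1293699 · 4.4527714e-02 ≈ 57605.45892.
Since α = 1/2 < 1, p = c/n^{1/2} ≫ 1/n is above the triangle threshold p ~ 1/n. Asymptotically E[X] ~ (c³/6)·n^{3(1−α)} = (5³/6)·n^{1.5} → ∞; triangles are abundant w.h.p.

E[X] ≈ 57605.45892; in regime p = Θ(1/n^{1/2}) E[X] diverges (above the triangle threshold p ~ 1/n).


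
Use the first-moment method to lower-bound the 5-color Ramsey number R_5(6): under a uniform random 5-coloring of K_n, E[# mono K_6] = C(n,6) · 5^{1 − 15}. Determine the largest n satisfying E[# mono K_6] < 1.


We need C(n, 6) · 5^{1 − 15} < 1, i.e. C(n, 6) < 5^{15 − 1} = 6103515625.
Check values of n near the boundary:
  n = 129: C(129, 6) = 5688177600; 5688177600 < 6103515625? YES
  n = 130: C(130, 6) = 5963412000; 5963412000 < 6103515625? YES
  n = 131: C(131, 6) = 6249655776; 6249655776 < 6103515625? NO
The largest n with C(n, 6) < 6103515625 is n = 130 (where E[X] = 47707296/48828125 ≈ 0.9770). Hence R_5(6) > 130, i.e. R_5(6) ≥ 131.

Largest n = 130; hence R_5(6) > 130.


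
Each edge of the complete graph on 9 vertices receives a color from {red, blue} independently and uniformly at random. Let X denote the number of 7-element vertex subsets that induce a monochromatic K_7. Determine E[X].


Let X = Σ_S X_S over the C(9, 7) = 36 subsets S of size 7, where X_S = 1 if the K_7 on S is monochromatic.
For a fixed S, the K_7 on S has C(7, 2) = 21 edges. P[all 21 edges red] = (1/2)^21, and likewise for blue, so P[monochromatic] = 2·(1/2)^21 = 2^{1 − 21} = 1/1048576.
By linearity of expectation: E[X] = C(9, 7) · 2^{1 − 21} = 36 · 1/1048576 = 9/262144.
Numerically: E[X] ≈ 0.0000.

E[X] = C(9,7)·2^(1−C(7,2)) = 9/262144 ≈ 0.0000.


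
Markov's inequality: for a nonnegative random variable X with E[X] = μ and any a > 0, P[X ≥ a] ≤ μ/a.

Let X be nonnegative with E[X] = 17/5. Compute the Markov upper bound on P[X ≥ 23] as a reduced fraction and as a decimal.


μ = E[X] = 17/5, a = 23.
Markov: P[X ≥ 23] ≤ μ/a = (17/5)/23 = 17/115.
Numerically: ≈ 0.14783.
(Since a = 23 > μ = 3.40000, the bound 17/115 is < 1 and informative.)

P[X ≥ 23] ≤ 17/115 ≈ 0.14783.


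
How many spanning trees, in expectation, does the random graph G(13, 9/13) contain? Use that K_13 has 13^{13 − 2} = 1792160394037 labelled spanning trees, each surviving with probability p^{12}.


K_13 has 13^{13 − 2} = 1792160394037 labelled spanning trees.
For each such spanning tree H, let X_H = 1 if all 12 edges of H are present in G. Then P[X_H = 1] = p^{12} = (9/13)^{12} = 282429536481/23298085122481.
By linearity of expectation: E[X] = Σ_H E[X_H] = 1792160394037 · p^{12} = 1792160394037 · 282429536481/23298085122481 = 282429536481/13.
Numerically: E[X] ≈ 2.17e+10.

E[X] = 1792160394037 · (9/13)^{12} = 282429536481/13 ≈ 2.17e+10.


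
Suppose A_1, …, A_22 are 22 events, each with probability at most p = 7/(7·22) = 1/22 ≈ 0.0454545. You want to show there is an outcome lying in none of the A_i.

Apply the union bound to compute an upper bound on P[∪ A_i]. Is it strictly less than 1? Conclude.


Union bound: P[∪_{i=1}^{22} A_i] ≤ Σ_i P[A_i] ≤ 22·p = 22·(1/22) = 1.
Numerically: 1 ≈ 1.0000000.
Is 1 < 1? NO.
Since the bound 1 is ≥ 1, the union bound is uninformative here; it does NOT by itself certify existence.

22·p = 1 ≈ 1.0000000; existence NOT certified by the union bound.


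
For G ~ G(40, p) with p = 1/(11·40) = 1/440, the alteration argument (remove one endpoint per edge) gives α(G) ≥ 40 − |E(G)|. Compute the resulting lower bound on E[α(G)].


E[|E(G)|] = C(40, 2)·p = 780 · (1/440) = 39/22.
E[α(G)] ≥ n − E[|E(G)|] = 40 − 39/22 = 841/22.
Numerically: ≈ 38.22727.
(This is only a lower bound; the true E[α(G)] may be larger.)

E[α(G)] ≥ 841/22 ≈ 38.22727.


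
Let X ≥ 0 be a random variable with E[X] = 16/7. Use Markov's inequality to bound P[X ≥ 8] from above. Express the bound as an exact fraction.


μ = E[X] = 16/7, a = 8.
Markov: P[X ≥ 8] ≤ μ/a = (16/7)/8 = 2/7.
Numerically: ≈ 0.28571.
(Since a = 8 > μ = 2.28571, the bound 2/7 is < 1 and informative.)

P[X ≥ 8] ≤ 2/7 ≈ 0.28571.


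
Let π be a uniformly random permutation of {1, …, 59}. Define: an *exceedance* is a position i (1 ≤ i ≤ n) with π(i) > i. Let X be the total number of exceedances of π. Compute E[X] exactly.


Write X = Σ_{i=1}^{59} X_i, where X_i = 1_{π(i) > i}.
For each fixed i, π(i) is uniform over {1, …, 59} (marginal of a uniform permutation), so P[π(i) > i] = (n − i)/n. Summing: Σ_{i=1}^{59} (n − i)/n = (0 + 1 + … + 58)/59 = 59(59 − 1)/(2·59) = (59 − 1)/2.
Hence E[X] = Σ_{i=1}^{59} (59 − i)/59 = 29 ≈ 29.000000.

E[X] = 29 = 29.000000.


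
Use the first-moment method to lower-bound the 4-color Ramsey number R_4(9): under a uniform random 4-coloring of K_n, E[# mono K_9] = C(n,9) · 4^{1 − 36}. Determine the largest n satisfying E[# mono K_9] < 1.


We need C(n, 9) · 4^{1 − 36} < 1, i.e. C(n, 9) < 4^{36 − 1} = 1180591620717411303424.
Check values of n near the boundary:
  n = 910: C(910, 9) = 1133378248346922788210; 1133378248346922788210 < 1180591620717411303424? YES
  n = 911: C(911, 9) = 1144686900492291197405; 1144686900492291197405 < 1180591620717411303424? YES
  n = 912: C(912, 9) = 1156095740032081475120; 1156095740032081475120 < 1180591620717411303424? YES
  n = 913: C(913, 9) = 1167605542753639808390; 1167605542753639808390 < 1180591620717411303424? YES
  n = 914: C(914, 9) = 1179217089587653905932; 1179217089587653905932 < 1180591620717411303424? YES
  n = 915: C(915, 9) = 1190931166636537885130; 1190931166636537885130 < 1180591620717411303424? NO
  n = 916: C(916, 9) = 1202748565202942340440; 1202748565202942340440 < 1180591620717411303424? NO
The largest n with C(n, 9) < 1180591620717411303424 is n = 914 (where E[X] = 294804272396913476483/295147905179352825856 ≈ 0.999). Hence R_4(9) > 914, i.e. R_4(9) ≥ 915.

Largest n = 914; hence R_4(9) > 914.


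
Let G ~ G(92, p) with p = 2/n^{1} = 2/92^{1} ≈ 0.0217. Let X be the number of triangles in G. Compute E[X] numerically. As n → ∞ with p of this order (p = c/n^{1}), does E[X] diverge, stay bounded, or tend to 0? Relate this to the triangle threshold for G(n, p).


Number of potential triangles: C(92, 3) = 125580.
Each occurs with probability p³ ≈ (0.0217)³ ≈ 1.02737e-05.
By linearity: E[X] = C(92, 3)·p³ ≈ 125580 · 1.02737e-05 ≈ 1.290.
Here α = 1, so p = 2/n is exactly at the triangle threshold p ~ 1/n. Asymptotically E[X] → c³/6 = 2³/6 = 4/3 ≈ 1.333, a bounded constant. In this regime the triangle count is asymptotically Poisson(c³/6).

E[X] ≈ 1.290; in regime p = Θ(1/n^{1}) E[X] stays bounded (at the triangle threshold p ~ 1/n).


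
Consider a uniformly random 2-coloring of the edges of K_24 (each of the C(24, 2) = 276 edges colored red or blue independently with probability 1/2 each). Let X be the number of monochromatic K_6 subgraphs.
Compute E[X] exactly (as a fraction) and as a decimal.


Let X = Σ_S X_S over the C(24, 6) = 134596 subsets S of size 6, where X_S = 1 if the K_6 on S is monochromatic.
For a fixed S, the K_6 on S has C(6, 2) = 15 edges. P[all 15 edges red] = (1/2)^15, and likewise for blue, so P[monochromatic] = 2·(1/2)^15 = 2^{1 − 15} = 1/16384.
Summing: E[X] = C(24, 6) · 2^{1 − 15} = 134596 · 1/16384 = 33649/4096.
Numerically: E[X] ≈ 8.21509.

E[X] = C(24,6)·2^(1−C(6,2)) = 33649/4096 ≈ 8.21509.


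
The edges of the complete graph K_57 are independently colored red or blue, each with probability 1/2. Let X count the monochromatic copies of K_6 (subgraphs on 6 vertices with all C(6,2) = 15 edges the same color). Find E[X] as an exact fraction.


Let X = Σ_S X_S over the C(57, 6) = 36288252 subsets S of size 6, where X_S = 1 if the K_6 on S is monochromatic.
For a fixed S, the K_6 on S has C(6, 2) = 15 edges. P[all 15 edges red] = (1/2)^15, and likewise for blue, so P[monochromatic] = 2·(1/2)^15 = 2^{1 − 15} = 1/16384.
By linearity of expectation: E[X] = C(57, 6) · 2^{1 − 15} = 36288252 · 1/16384 = 9072063/4096.
Numerically: E[X] ≈ 2214.859.

E[X] = C(57,6)·2^(1−C(6,2)) = 9072063/4096 ≈ 2214.859.


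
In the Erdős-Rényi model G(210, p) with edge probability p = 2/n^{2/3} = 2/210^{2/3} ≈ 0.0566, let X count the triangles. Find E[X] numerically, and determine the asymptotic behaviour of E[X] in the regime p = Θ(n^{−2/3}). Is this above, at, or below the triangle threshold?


Number of potential triangles: C(210, 3) = 1521520.
Each occurs with probability p³ ≈ (0.0566)³ ≈ 1.81406e-04.
By linearity: E[X] = C(210, 3)·p³ ≈ 1521520 · 1.81406e-04 ≈ 276.013.
Since α = 2/3 < 1, p = c/n^{2/3} ≫ 1/n is above the triangle threshold p ~ 1/n. Asymptotically E[X] ~ (c³/6)·n^{3(1−α)} = (2³/6)·n^{1} → ∞; triangles are abundant w.h.p.

E[X] ≈ 276.013; in regime p = Θ(1/n^{2/3}) E[X] diverges (above the triangle threshold p ~ 1/n).


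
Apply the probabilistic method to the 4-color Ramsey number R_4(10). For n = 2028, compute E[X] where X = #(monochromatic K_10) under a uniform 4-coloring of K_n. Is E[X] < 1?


E[X] = C(2028, 10) · 4^{1 − 45} = 317149973285521499299300410 · 4^{−44} = 317149973285521499299300410/309485009821345068724781056.
As a reduced fraction: E[X] = 158574986642760749649650205/154742504910672534362390528 ≈ 1.02477.
Is E[X] < 1? NO.
Since E[X] ≥ 1, the first-moment bound is inconclusive at n = 2028; it does NOT by itself certify R_4(10) > 2028.

E[X] = 158574986642760749649650205/154742504910672534362390528 ≈ 1.02477; E[X] ≥ 1; first-moment method inconclusive here.


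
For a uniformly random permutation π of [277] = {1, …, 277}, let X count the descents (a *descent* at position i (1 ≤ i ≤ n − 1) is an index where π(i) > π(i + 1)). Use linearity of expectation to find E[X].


Write X = Σ X_I over i = 1, …, 276, with X_I the indicator of one descent.
There are 276 indicators.
For each fixed i, the pair (π(i), π(i+1)) is a uniformly random ordered pair of distinct values from {1, …, 277}; by symmetry P[π(i) > π(i+1)] = 1/2.
By linearity: E[X] = 276 · (1/2) = (277 − 1) · (1/2) = 138 ≈ 138.000000.

E[X] = 138 = 138.000000.


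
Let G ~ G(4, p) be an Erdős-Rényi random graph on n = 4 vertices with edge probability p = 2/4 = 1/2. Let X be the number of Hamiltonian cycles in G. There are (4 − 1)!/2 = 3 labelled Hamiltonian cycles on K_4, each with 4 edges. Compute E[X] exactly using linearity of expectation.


K_4 has (4 − 1)!/2 = 3 labelled Hamiltonian cycles.
For each such Hamiltonian cycle H, let X_H = 1 if all 4 edges of H are present in G. Then P[X_H = 1] = p^{4} = (1/2)^{4} = 1/16.
Summing the indicators: E[X] = Σ_H E[X_H] = 3 · p^{4} = 3 · 1/16 = 3/16.
Numerically: E[X] ≈ 0.1875.

E[X] = 3 · (1/2)^{4} = 3/16 ≈ 0.1875.


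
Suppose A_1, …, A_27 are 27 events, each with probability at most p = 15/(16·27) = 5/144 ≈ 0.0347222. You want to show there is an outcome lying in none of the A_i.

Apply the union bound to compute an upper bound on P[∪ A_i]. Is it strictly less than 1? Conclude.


Union bound: P[∪_{i=1}^{27} A_i] ≤ Σ_i P[A_i] ≤ 27·p = 27·(5/144) = 15/16.
Numerically: 15/16 ≈ 0.9375000.
Is 15/16 < 1? YES.
Since P[∪ A_i] ≤ 15/16 < 1, the complement has P[∩ A_i^c] ≥ 1 − 15/16 = 1/16 > 0, so some outcome avoids every A_i.

27·p = 15/16 ≈ 0.9375000; existence CERTIFIED by the union bound.


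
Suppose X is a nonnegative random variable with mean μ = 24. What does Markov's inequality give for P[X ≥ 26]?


μ = E[X] = 24, a = 26.
Markov: P[X ≥ 26] ≤ μ/a = (24)/26 = 12/13.
Numerically: ≈ 0.9231.
(Since a = 26 > μ = 24.0000, the bound 12/13 is < 1 and informative.)

P[X ≥ 26] ≤ 12/13 ≈ 0.9231.


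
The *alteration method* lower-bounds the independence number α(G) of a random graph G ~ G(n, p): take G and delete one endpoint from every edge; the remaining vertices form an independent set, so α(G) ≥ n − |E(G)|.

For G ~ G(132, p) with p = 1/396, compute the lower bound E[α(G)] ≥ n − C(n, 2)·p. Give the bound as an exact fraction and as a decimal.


E[|E(G)|] = C(132, 2)·p = 8646 · (1/396) = 131/6.
E[α(G)] ≥ n − E[|E(G)|] = 132 − 131/6 = 661/6.
Numerically: ≈ 110.16667.
(This is only a lower bound; the true E[α(G)] may be larger.)

E[α(G)] ≥ 661/6 ≈ 110.16667.


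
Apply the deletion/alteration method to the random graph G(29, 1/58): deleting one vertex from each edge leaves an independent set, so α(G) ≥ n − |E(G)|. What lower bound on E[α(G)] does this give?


E[|E(G)|] = C(29, 2)·p = 406 · (1/58) = 7.
E[α(G)] ≥ n − E[|E(G)|] = 29 − 7 = 22.
Numerically: ≈ 22.0000.
(This is only a lower bound; the true E[α(G)] may be larger.)

E[α(G)] ≥ 22 ≈ 22.0000.


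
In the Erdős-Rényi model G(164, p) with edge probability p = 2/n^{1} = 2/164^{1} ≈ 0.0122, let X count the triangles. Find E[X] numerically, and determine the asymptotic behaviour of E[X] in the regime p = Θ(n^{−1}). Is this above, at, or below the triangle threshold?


Number of potential triangles: C(164, 3) = 721764.
Each occurs with probability p³ ≈ (0.0122)³ ≈ 1.81367e-06.
By linearity: E[X] = C(164, 3)·p³ ≈ 721764 · 1.81367e-06 ≈ 1.309.
Here α = 1, so p = 2/n is exactly at the triangle threshold p ~ 1/n. Asymptotically E[X] → c³/6 = 2³/6 = 4/3 ≈ 1.333, a bounded constant. In this regime the triangle count is asymptotically Poisson(c³/6).

E[X] ≈ 1.309; in regime p = Θ(1/n^{1}) E[X] stays bounded (at the triangle threshold p ~ 1/n).


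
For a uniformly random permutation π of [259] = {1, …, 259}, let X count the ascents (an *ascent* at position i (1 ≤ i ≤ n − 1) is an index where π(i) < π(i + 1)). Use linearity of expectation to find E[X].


Write X = Σ X_I over i = 1, …, 258, with X_I the indicator of one ascent.
There are 258 indicators.
For each fixed i, the pair (π(i), π(i+1)) is a uniformly random ordered pair of distinct values from {1, …, 259}; by symmetry P[π(i) < π(i+1)] = 1/2.
By linearity: E[X] = 258 · (1/2) = (259 − 1) · (1/2) = 129 ≈ 129.0000.

E[X] = 129 = 129.0000.


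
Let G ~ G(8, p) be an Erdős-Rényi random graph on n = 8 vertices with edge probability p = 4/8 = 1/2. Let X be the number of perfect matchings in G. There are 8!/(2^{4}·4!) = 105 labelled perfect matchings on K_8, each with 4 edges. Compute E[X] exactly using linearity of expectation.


K_8 has 8!/(2^{4}·4!) = 105 labelled perfect matchings.
For each such perfect matching H, let X_H = 1 if all 4 edges of H are present in G. Then P[X_H = 1] = p^{4} = (1/2)^{4} = 1/16.
By linearity: E[X] = Σ_H E[X_H] = 105 · p^{4} = 105 · 1/16 = 105/16.
Numerically: E[X] ≈ 6.56.

E[X] = 105 · (1/2)^{4} = 105/16 ≈ 6.56.


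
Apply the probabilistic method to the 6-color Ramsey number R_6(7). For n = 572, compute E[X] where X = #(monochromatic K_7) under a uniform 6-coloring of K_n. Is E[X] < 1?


E[X] = C(572, 7) · 6^{1 − 21} = 3831215212271304 · 6^{−20} = 3831215212271304/3656158440062976.
As a reduced fraction: E[X] = 17737107464219/16926659444736 ≈ 1.047880.
Is E[X] < 1? NO.
Since E[X] ≥ 1, the first-moment bound is inconclusive at n = 572; it does NOT by itself certify R_6(7) > 572.

E[X] = 17737107464219/16926659444736 ≈ 1.047880; E[X] ≥ 1; first-moment method inconclusive here.


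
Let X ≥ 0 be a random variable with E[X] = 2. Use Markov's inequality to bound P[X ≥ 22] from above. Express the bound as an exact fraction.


μ = E[X] = 2, a = 22.
Markov: P[X ≥ 22] ≤ μ/a = (2)/22 = 1/11.
Numerically: ≈ 0.090909.
(Since a = 22 > μ = 2.000000, the bound 1/11 is < 1 and informative.)

P[X ≥ 22] ≤ 1/11 ≈ 0.090909.


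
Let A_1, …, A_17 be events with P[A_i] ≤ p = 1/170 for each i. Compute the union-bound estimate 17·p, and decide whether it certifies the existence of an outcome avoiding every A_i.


Union bound: P[∪_{i=1}^{17} A_i] ≤ Σ_i P[A_i] ≤ 17·p = 17·(1/170) = 1/10.
Numerically: 1/10 ≈ 0.10000.
Is 1/10 < 1? YES.
Since P[∪ A_i] ≤ 1/10 < 1, the complement has P[∩ A_i^c] ≥ 1 − 1/10 = 9/10 > 0, so some outcome avoids every A_i.

17·p = 1/10 ≈ 0.10000; existence CERTIFIED by the union bound.


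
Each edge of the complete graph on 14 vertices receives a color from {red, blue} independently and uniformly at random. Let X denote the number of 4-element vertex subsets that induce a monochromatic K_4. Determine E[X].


Let X = Σ_S X_S over the C(14, 4) = 1001 subsets S of size 4, where X_S = 1 if the K_4 on S is monochromatic.
For a fixed S, the K_4 on S has C(4, 2) = 6 edges. P[all 6 edges red] = (1/2)^6, and likewise for blue, so P[monochromatic] = 2·(1/2)^6 = 2^{1 − 6} = 1/32.
By linearity: E[X] = C(14, 4) · 2^{1 − 6} = 1001 · 1/32 = 1001/32.
Numerically: E[X] ≈ 31.28125.

E[X] = C(14,4)·2^(1−C(4,2)) = 1001/32 ≈ 31.28125.


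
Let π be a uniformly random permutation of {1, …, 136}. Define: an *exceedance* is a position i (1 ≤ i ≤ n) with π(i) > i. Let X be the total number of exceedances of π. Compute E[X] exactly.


Write X = Σ_{i=1}^{136} X_i, where X_i = 1_{π(i) > i}.
For each fixed i, π(i) is uniform over {1, …, 136} (marginal of a uniform permutation), so P[π(i) > i] = (n − i)/n. Summing: Σ_{i=1}^{136} (n − i)/n = (0 + 1 + … + 135)/136 = 136(136 − 1)/(2·136) = (136 − 1)/2.
Hence E[X] = Σ_{i=1}^{136} (136 − i)/136 = 135/2 ≈ 67.500.

E[X] = 135/2 = 67.500.


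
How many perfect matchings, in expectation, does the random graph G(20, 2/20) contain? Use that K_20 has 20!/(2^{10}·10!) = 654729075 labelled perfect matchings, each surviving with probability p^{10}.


K_20 has 20!/(2^{10}·10!) = 654729075 labelled perfect matchings.
For each such perfect matching H, let X_H = 1 if all 10 edges of H are present in G. Then P[X_H = 1] = p^{10} = (1/10)^{10} = 1/10000000000.
By linearity of expectation: E[X] = Σ_H E[X_H] = 654729075 · p^{10} = 654729075 · 1/10000000000 = 26189163/400000000.
Numerically: E[X] ≈ 0.06547.

E[X] = 654729075 · (1/10)^{10} = 26189163/400000000 ≈ 0.06547.


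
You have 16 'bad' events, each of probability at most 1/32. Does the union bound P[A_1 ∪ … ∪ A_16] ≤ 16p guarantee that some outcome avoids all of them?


Union bound: P[∪_{i=1}^{16} A_i] ≤ Σ_i P[A_i] ≤ 16·p = 16·(1/32) = 1/2.
Numerically: 1/2 ≈ 0.500.
Is 1/2 < 1? YES.
Since P[∪ A_i] ≤ 1/2 < 1, the complement has P[∩ A_i^c] ≥ 1 − 1/2 = 1/2 > 0, so some outcome avoids every A_i.

16·p = 1/2 ≈ 0.500; existence CERTIFIED by the union bound.


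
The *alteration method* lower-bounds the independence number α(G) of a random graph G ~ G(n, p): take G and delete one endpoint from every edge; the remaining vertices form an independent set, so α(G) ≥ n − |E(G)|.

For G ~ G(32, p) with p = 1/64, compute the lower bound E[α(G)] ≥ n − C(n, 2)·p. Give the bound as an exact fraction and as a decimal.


E[|E(G)|] = C(32, 2)·p = 496 · (1/64) = 31/4.
E[α(G)] ≥ n − E[|E(G)|] = 32 − 31/4 = 97/4.
Numerically: ≈ 24.250.
(This is only a lower bound; the true E[α(G)] may be larger.)

E[α(G)] ≥ 97/4 ≈ 24.250.


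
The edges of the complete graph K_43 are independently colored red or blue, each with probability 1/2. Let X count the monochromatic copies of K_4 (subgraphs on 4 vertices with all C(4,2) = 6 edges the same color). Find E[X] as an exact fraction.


Let X = Σ_S X_S over the C(43, 4) = 123410 subsets S of size 4, where X_S = 1 if the K_4 on S is monochromatic.
For a fixed S, the K_4 on S has C(4, 2) = 6 edges. P[all 6 edges red] = (1/2)^6, and likewise for blue, so P[monochromatic] = 2·(1/2)^6 = 2^{1 − 6} = 1/32.
By linearity of expectation: E[X] = C(43, 4) · 2^{1 − 6} = 123410 · 1/32 = 61705/16.
Numerically: E[X] ≈ 3856.56250.

E[X] = C(43,4)·2^(1−C(4,2)) = 61705/16 ≈ 3856.56250.


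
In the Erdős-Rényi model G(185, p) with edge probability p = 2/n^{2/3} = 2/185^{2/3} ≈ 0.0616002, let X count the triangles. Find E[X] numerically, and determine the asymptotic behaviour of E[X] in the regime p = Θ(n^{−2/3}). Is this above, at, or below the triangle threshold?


Number of potential triangles: C(185, 3) = 1038220.
Each occurs with probability p³ ≈ (0.0616002)³ ≈ 2.33747261e-04.
By linearity: E[X] = C(185, 3)·p³ ≈ 1038220 · 2.33747261e-04 ≈ 242.681081.
Since α = 2/3 < 1, p = c/n^{2/3} ≫ 1/n is above the triangle threshold p ~ 1/n. Asymptotically E[X] ~ (c³/6)·n^{3(1−α)} = (2³/6)·n^{1} → ∞; triangles are abundant w.h.p.

E[X] ≈ 242.681081; in regime p = Θ(1/n^{2/3}) E[X] diverges (above the triangle threshold p ~ 1/n).


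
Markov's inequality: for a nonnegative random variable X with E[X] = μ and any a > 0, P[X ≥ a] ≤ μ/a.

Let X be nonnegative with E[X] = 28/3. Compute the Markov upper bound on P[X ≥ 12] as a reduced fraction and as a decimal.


μ = E[X] = 28/3, a = 12.
Markov: P[X ≥ 12] ≤ μ/a = (28/3)/12 = 7/9.
Numerically: ≈ 0.77778.
(Since a = 12 > μ = 9.33333, the bound 7/9 is < 1 and informative.)

P[X ≥ 12] ≤ 7/9 ≈ 0.77778.


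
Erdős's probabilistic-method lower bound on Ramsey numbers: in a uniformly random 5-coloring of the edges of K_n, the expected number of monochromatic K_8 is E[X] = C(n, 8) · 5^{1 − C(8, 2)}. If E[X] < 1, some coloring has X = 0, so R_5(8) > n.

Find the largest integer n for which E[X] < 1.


We need C(n, 8) · 5^{1 − 28} < 1, i.e. C(n, 8) < 5^{28 − 1} = 7450580596923828125.
Check values of n near the boundary:
  n = 860: C(860, 8) = 7182671140665308145; 7182671140665308145 < 7450580596923828125? YES
  n = 861: C(861, 8) = 7250034996615275865; 7250034996615275865 < 7450580596923828125? YES
  n = 862: C(862, 8) = 7317951015318931845; 7317951015318931845 < 7450580596923828125? YES
  n = 863: C(863, 8) = 7386423071602617757; 7386423071602617757 < 7450580596923828125? YES
  n = 864: C(864, 8) = 7455455062926006708; 7455455062926006708 < 7450580596923828125? NO
  n = 865: C(865, 8) = 7525050909487743060; 7525050909487743060 < 7450580596923828125? NO
The largest n with C(n, 8) < 7450580596923828125 is n = 863 (where E[X] = 7386423071602617757/7450580596923828125 ≈ 0.9914). Hence R_5(8) > 863, i.e. R_5(8) ≥ 864.

Largest n = 863; hence R_5(8) > 863.


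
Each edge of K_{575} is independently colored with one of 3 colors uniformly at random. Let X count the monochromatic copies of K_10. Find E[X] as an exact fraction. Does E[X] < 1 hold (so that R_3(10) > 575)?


E[X] = C(575, 10) · 3^{1 − 45} = 1006325345561406175305 · 3^{−44} = 1006325345561406175305/984770902183611232881.
As a reduced fraction: E[X] = 111813927284600686145/109418989131512359209 ≈ 1.021888.
Is E[X] < 1? NO.
Since E[X] ≥ 1, the first-moment bound is inconclusive at n = 575; it does NOT by itself certify R_3(10) > 575.

E[X] = 111813927284600686145/109418989131512359209 ≈ 1.021888; E[X] ≥ 1; first-moment method inconclusive here.


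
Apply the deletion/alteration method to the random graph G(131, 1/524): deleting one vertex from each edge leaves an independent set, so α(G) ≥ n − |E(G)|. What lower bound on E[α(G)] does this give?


E[|E(G)|] = C(131, 2)·p = 8515 · (1/524) = 65/4.
E[α(G)] ≥ n − E[|E(G)|] = 131 − 65/4 = 459/4.
Numerically: ≈ 114.750.
(This is only a lower bound; the true E[α(G)] may be larger.)

E[α(G)] ≥ 459/4 ≈ 114.750.


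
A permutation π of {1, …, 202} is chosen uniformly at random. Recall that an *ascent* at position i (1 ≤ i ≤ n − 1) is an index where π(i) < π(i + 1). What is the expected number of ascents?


Write X = Σ X_I over i = 1, …, 201, with X_I the indicator of one ascent.
There are 201 indicators.
For each fixed i, the pair (π(i), π(i+1)) is a uniformly random ordered pair of distinct values from {1, …, 202}; by symmetry P[π(i) < π(i+1)] = 1/2.
By linearity: E[X] = 201 · (1/2) = (202 − 1) · (1/2) = 201/2 ≈ 100.5000.

E[X] = 201/2 = 100.5000.


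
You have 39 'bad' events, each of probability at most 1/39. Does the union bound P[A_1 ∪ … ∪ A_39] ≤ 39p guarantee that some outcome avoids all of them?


Union bound: P[∪_{i=1}^{39} A_i] ≤ Σ_i P[A_i] ≤ 39·p = 39·(1/39) = 1.
Numerically: 1 ≈ 1.0000.
Is 1 < 1? NO.
Since the bound 1 is ≥ 1, the union bound is uninformative here; it does NOT by itself certify existence.

39·p = 1 ≈ 1.0000; existence NOT certified by the union bound.


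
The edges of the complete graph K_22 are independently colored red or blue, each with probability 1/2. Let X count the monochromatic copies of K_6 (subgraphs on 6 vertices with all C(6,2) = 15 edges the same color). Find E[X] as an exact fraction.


Let X = Σ_S X_S over the C(22, 6) = 74613 subsets S of size 6, where X_S = 1 if the K_6 on S is monochromatic.
For a fixed S, the K_6 on S has C(6, 2) = 15 edges. P[all 15 edges red] = (1/2)^15, and likewise for blue, so P[monochromatic] = 2·(1/2)^15 = 2^{1 − 15} = 1/16384.
Summing: E[X] = C(22, 6) · 2^{1 − 15} = 74613 · 1/16384 = 74613/16384.
Numerically: E[X] ≈ 4.554016.

E[X] = C(22,6)·2^(1−C(6,2)) = 74613/16384 ≈ 4.554016.


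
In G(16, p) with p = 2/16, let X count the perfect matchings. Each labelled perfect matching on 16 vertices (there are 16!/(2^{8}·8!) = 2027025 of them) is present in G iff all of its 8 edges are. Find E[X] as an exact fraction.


K_16 has 16!/(2^{8}·8!) = 2027025 labelled perfect matchings.
For each such perfect matching H, let X_H = 1 if all 8 edges of H are present in G. Then P[X_H = 1] = p^{8} = (1/8)^{8} = 1/16777216.
By linearity of expectation: E[X] = Σ_H E[X_H] = 2027025 · p^{8} = 2027025 · 1/16777216 = 2027025/16777216.
Numerically: E[X] ≈ 0.12082.

E[X] = 2027025 · (1/8)^{8} = 2027025/16777216 ≈ 0.12082.


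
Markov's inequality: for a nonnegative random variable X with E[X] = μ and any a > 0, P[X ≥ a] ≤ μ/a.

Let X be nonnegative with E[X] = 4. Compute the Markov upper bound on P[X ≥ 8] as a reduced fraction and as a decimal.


μ = E[X] = 4, a = 8.
Markov: P[X ≥ 8] ≤ μ/a = (4)/8 = 1/2.
Numerically: ≈ 0.500000.
(Since a = 8 > μ = 4.000000, the bound 1/2 is < 1 and informative.)

P[X ≥ 8] ≤ 1/2 ≈ 0.500000.


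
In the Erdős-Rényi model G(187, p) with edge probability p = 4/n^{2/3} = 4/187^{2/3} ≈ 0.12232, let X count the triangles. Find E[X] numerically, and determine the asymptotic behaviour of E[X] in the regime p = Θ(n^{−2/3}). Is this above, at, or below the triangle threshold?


Number of potential triangles: C(187, 3) = 1072445.
Each occurs with probability p³ ≈ (0.12232)³ ≈ 1.83019246e-03.
By linearity: E[X] = C(187, 3)·p³ ≈ 1072445 · 1.83019246e-03 ≈ 1962.780749.
Since α = 2/3 < 1, p = c/n^{2/3} ≫ 1/n is above the triangle threshold p ~ 1/n. Asymptotically E[X] ~ (c³/6)·n^{3(1−α)} = (4³/6)·n^{1} → ∞; triangles are abundant w.h.p.

E[X] ≈ 1962.780749; in regime p = Θ(1/n^{2/3}) E[X] diverges (above the triangle threshold p ~ 1/n).


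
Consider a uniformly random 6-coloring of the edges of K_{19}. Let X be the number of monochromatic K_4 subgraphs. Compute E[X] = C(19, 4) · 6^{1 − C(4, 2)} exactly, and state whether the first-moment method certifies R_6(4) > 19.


E[X] = C(19, 4) · 6^{1 − 6} = 3876 · 6^{−5} = 3876/7776.
As a reduced fraction: E[X] = 323/648 ≈ 0.4984568.
Is E[X] < 1? YES.
Since E[X] < 1, there exists a 6-coloring of K_{19} with no monochromatic K_4; hence R_6(4) > 19.

E[X] = 323/648 ≈ 0.4984568; E[X] < 1, so R_6(4) > 19.


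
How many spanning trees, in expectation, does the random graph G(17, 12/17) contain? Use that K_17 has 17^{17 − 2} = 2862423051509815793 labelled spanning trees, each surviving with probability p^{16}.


K_17 has 17^{17 − 2} = 2862423051509815793 labelled spanning trees.
For each such spanning tree H, let X_H = 1 if all 16 edges of H are present in G. Then P[X_H = 1] = p^{16} = (12/17)^{16} = 184884258895036416/48661191875666868481.
By linearity of expectation: E[X] = Σ_H E[X_H] = 2862423051509815793 · p^{16} = 2862423051509815793 · 184884258895036416/48661191875666868481 = 184884258895036416/17.
Numerically: E[X] ≈ 1.09e+16.

E[X] = 2862423051509815793 · (12/17)^{16} = 184884258895036416/17 ≈ 1.09e+16.


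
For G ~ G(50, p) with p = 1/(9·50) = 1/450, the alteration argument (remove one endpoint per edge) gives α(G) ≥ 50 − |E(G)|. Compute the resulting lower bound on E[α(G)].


E[|E(G)|] = C(50, 2)·p = 1225 · (1/450) = 49/18.
E[α(G)] ≥ n − E[|E(G)|] = 50 − 49/18 = 851/18.
Numerically: ≈ 47.27778.
(This is only a lower bound; the true E[α(G)] may be larger.)

E[α(G)] ≥ 851/18 ≈ 47.27778.


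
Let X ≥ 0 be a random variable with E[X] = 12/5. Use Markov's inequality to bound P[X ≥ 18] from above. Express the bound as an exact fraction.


μ = E[X] = 12/5, a = 18.
Markov: P[X ≥ 18] ≤ μ/a = (12/5)/18 = 2/15.
Numerically: ≈ 0.133333.
(Since a = 18 > μ = 2.400000, the bound 2/15 is < 1 and informative.)

P[X ≥ 18] ≤ 2/15 ≈ 0.133333.


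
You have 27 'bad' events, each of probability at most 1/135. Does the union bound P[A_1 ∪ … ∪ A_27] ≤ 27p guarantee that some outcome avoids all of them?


Union bound: P[∪_{i=1}^{27} A_i] ≤ Σ_i P[A_i] ≤ 27·p = 27·(1/135) = 1/5.
Numerically: 1/5 ≈ 0.20000.
Is 1/5 < 1? YES.
Since P[∪ A_i] ≤ 1/5 < 1, the complement has P[∩ A_i^c] ≥ 1 − 1/5 = 4/5 > 0, so some outcome avoids every A_i.

27·p = 1/5 ≈ 0.20000; existence CERTIFIED by the union bound.


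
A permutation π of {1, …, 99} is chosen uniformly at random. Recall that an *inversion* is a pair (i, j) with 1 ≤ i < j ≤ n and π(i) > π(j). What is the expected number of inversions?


Write X = Σ X_I over the C(99, 2) = 4851 pairs i < j, with X_I the indicator of one inversion.
There are 4851 indicators.
For each fixed pair i < j, the values π(i) and π(j) are two distinct elements of {1, …, 99} in uniformly random order; by symmetry P[π(i) > π(j)] = 1/2.
By linearity: E[X] = 4851 · (1/2) = C(99, 2) · (1/2) = 4851/2 = 4851/2 ≈ 2425.500000.

E[X] = 4851/2 = 2425.500000.


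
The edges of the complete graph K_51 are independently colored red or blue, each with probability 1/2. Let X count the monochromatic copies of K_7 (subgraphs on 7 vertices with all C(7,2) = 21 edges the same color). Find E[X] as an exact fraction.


Let X = Σ_S X_S over the C(51, 7) = 115775100 subsets S of size 7, where X_S = 1 if the K_7 on S is monochromatic.
For a fixed S, the K_7 on S has C(7, 2) = 21 edges. P[all 21 edges red] = (1/2)^21, and likewise for blue, so P[monochromatic] = 2·(1/2)^21 = 2^{1 − 21} = 1/1048576.
By linearity of expectation: E[X] = C(51, 7) · 2^{1 − 21} = 115775100 · 1/1048576 = 28943775/262144.
Numerically: E[X] ≈ 110.4117.

E[X] = C(51,7)·2^(1−C(7,2)) = 28943775/262144 ≈ 110.4117.


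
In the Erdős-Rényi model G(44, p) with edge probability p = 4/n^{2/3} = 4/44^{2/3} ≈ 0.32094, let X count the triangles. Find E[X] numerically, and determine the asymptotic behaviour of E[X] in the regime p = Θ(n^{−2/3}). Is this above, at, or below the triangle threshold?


Number of potential triangles: C(44, 3) = 13244.
Each occurs with probability p³ ≈ (0.32094)³ ≈ 3.3057851e-02.
By linearity: E[X] = C(44, 3)·p³ ≈ 13244 · 3.3057851e-02 ≈ 437.81818.
Since α = 2/3 < 1, p = c/n^{2/3} ≫ 1/n is above the triangle threshold p ~ 1/n. Asymptotically E[X] ~ (c³/6)·n^{3(1−α)} = (4³/6)·n^{1} → ∞; triangles are abundant w.h.p.

E[X] ≈ 437.81818; in regime p = Θ(1/n^{2/3}) E[X] diverges (above the triangle threshold p ~ 1/n).


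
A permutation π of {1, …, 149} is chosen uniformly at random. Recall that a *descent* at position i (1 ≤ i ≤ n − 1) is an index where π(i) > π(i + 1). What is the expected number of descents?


Write X = Σ X_I over i = 1, …, 148, with X_I the indicator of one descent.
There are 148 indicators.
For each fixed i, the pair (π(i), π(i+1)) is a uniformly random ordered pair of distinct values from {1, …, 149}; by symmetry P[π(i) > π(i+1)] = 1/2.
By linearity: E[X] = 148 · (1/2) = (149 − 1) · (1/2) = 74 ≈ 74.000000.

E[X] = 74 = 74.000000.


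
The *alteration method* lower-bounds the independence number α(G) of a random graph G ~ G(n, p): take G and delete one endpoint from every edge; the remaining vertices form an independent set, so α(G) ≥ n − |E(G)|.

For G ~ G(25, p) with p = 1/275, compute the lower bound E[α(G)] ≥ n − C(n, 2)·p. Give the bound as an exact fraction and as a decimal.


E[|E(G)|] = C(25, 2)·p = 300 · (1/275) = 12/11.
E[α(G)] ≥ n − E[|E(G)|] = 25 − 12/11 = 263/11.
Numerically: ≈ 23.909.
(This is only a lower bound; the true E[α(G)] may be larger.)

E[α(G)] ≥ 263/11 ≈ 23.909.


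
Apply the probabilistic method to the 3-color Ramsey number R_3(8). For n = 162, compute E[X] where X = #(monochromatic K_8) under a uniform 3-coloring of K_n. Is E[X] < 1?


E[X] = C(162, 8) · 3^{1 − 28} = 9870758125020 · 3^{−27} = 9870758125020/7625597484987.
As a reduced fraction: E[X] = 121861211420/94143178827 ≈ 1.294.
Is E[X] < 1? NO.
Since E[X] ≥ 1, the first-moment bound is inconclusive at n = 162; it does NOT by itself certify R_3(8) > 162.

E[X] = 121861211420/94143178827 ≈ 1.294; E[X] ≥ 1; first-moment method inconclusive here.


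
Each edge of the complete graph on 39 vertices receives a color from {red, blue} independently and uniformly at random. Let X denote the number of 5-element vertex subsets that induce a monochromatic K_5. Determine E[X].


Let X = Σ_S X_S over the C(39, 5) = 575757 subsets S of size 5, where X_S = 1 if the K_5 on S is monochromatic.
For a fixed S, the K_5 on S has C(5, 2) = 10 edges. P[all 10 edges red] = (1/2)^10, and likewise for blue, so P[monochromatic] = 2·(1/2)^10 = 2^{1 − 10} = 1/512.
Summing: E[X] = C(39, 5) · 2^{1 − 10} = 575757 · 1/512 = 575757/512.
Numerically: E[X] ≈ 1124.525391.

E[X] = C(39,5)·2^(1−C(5,2)) = 575757/512 ≈ 1124.525391.


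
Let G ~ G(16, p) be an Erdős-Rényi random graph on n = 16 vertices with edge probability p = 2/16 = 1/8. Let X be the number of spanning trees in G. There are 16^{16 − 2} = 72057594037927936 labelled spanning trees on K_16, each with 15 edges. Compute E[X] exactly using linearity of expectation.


K_16 has 16^{16 − 2} = 72057594037927936 labelled spanning trees.
For each such spanning tree H, let X_H = 1 if all 15 edges of H are present in G. Then P[X_H = 1] = p^{15} = (1/8)^{15} = 1/35184372088832.
Summing the indicators: E[X] = Σ_H E[X_H] = 72057594037927936 · p^{15} = 72057594037927936 · 1/35184372088832 = 2048.
Numerically: E[X] ≈ 2048.

E[X] = 72057594037927936 · (1/8)^{15} = 2048 ≈ 2048.


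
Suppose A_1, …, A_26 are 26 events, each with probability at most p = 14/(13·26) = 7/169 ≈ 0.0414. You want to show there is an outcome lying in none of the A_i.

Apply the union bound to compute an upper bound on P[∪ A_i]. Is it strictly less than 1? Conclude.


Union bound: P[∪_{i=1}^{26} A_i] ≤ Σ_i P[A_i] ≤ 26·p = 26·(7/169) = 14/13.
Numerically: 14/13 ≈ 1.0769.
Is 14/13 < 1? NO.
Since the bound 14/13 is ≥ 1, the union bound is uninformative here; it does NOT by itself certify existence.

26·p = 14/13 ≈ 1.0769; existence NOT certified by the union bound.


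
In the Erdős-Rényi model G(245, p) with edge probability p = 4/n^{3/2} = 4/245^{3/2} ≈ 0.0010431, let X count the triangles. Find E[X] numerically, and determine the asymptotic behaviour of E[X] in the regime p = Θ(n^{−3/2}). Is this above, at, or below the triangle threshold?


Number of potential triangles: C(245, 3) = 2421090.
Each occurs with probability p³ ≈ (0.0010431)³ ≈ 1.1348347e-09.
By linearity: E[X] = C(245, 3)·p³ ≈ 2421090 · 1.1348347e-09 ≈ 0.00275.
Since α = 3/2 > 1, p = c/n^{3/2} = o(1/n) is below the triangle threshold p ~ 1/n. Asymptotically E[X] ~ (c³/6)·n^{3(1−α)} = (4³/6)·n^{-1.5} → 0, so by Markov's inequality G has no triangles w.h.p.

E[X] ≈ 0.00275; in regime p = Θ(1/n^{3/2}) E[X] tends to 0 (below the triangle threshold p ~ 1/n).


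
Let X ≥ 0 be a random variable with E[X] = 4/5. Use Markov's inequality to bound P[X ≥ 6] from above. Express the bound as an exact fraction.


μ = E[X] = 4/5, a = 6.
Markov: P[X ≥ 6] ≤ μ/a = (4/5)/6 = 2/15.
Numerically: ≈ 0.1333.
(Since a = 6 > μ = 0.8000, the bound 2/15 is < 1 and informative.)

P[X ≥ 6] ≤ 2/15 ≈ 0.1333.


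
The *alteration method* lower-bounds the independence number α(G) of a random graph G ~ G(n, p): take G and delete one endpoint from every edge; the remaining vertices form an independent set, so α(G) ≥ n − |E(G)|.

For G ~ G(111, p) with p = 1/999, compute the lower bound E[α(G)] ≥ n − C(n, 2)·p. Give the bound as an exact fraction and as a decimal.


E[|E(G)|] = C(111, 2)·p = 6105 · (1/999) = 55/9.
E[α(G)] ≥ n − E[|E(G)|] = 111 − 55/9 = 944/9.
Numerically: ≈ 104.8889.
(This is only a lower bound; the true E[α(G)] may be larger.)

E[α(G)] ≥ 944/9 ≈ 104.8889.


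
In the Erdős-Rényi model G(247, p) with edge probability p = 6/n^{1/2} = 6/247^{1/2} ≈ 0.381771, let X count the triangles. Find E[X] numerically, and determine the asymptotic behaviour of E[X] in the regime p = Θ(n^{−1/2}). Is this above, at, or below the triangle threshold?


Number of potential triangles: C(247, 3) = 2481115.
Each occurs with probability p³ ≈ (0.381771)³ ≈ 5.56427161e-02.
By linearity: E[X] = C(247, 3)·p³ ≈ 2481115 · 5.56427161e-02 ≈ 138055.977592.
Since α = 1/2 < 1, p = c/n^{1/2} ≫ 1/n is above the triangle threshold p ~ 1/n. Asymptotically E[X] ~ (c³/6)·n^{3(1−α)} = (6³/6)·n^{1.5} → ∞; triangles are abundant w.h.p.

E[X] ≈ 138055.977592; in regime p = Θ(1/n^{1/2}) E[X] diverges (above the triangle threshold p ~ 1/n).
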